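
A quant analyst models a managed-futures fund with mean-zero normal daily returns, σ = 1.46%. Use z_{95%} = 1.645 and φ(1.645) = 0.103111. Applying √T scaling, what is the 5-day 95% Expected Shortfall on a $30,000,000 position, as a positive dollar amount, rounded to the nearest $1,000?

$2,020,000

σ_{5d} = 1.46% × √5 = 3.265%.
ES multiplier = φ(z)/(1−α) = 0.103111/0.05 = 2.062.
ES = 3.265% × 2.062 = 6.732%; on $30,000,000: $2,019,600.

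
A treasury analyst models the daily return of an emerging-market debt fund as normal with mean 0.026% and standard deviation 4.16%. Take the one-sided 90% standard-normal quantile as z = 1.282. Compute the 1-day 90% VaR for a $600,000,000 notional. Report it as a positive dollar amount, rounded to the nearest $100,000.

$31,800,000

VaR = −μ + z·σ = −(0.026%) + 1.282 × 4.16% = 5.307%.
On $600,000,000: 0.05307 × $600,000,000 = $31,842,000.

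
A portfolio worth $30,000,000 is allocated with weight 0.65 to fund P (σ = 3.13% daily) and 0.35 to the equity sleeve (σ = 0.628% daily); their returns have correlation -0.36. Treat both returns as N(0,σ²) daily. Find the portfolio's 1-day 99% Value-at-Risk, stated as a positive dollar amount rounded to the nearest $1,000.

σ_p² = 0.65²·3.13² + 0.35²·0.628² + 2·-0.36·0.65·0.35·3.13·0.628 = 3.8655 (%²).
σ_p = √3.8655 = 1.966%.
At 99%, z = 2.326.
VaR = 2.326 × 1.966% = 4.573%; on $30,000,000 that is $1,371,900.

$1,372,000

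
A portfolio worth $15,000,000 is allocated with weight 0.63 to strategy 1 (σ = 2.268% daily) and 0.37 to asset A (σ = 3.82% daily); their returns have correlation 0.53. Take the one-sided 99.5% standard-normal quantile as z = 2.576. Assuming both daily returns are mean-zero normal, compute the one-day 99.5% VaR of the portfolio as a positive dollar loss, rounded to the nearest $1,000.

σ_p² = 0.63²·2.268² + 0.37²·3.82² + 2·0.53·0.63·0.37·2.268·3.82 = 6.1800 (%²).
σ_p = √6.1800 = 2.486%.
VaR = 2.576 × 2.486% = 6.404%; on $15,000,000 that is $960,600.

$961,000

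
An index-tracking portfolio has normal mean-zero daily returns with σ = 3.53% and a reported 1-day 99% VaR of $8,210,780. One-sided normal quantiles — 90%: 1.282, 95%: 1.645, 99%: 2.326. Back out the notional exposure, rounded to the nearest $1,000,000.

VaR as a fraction of value: z·σ = 2.326 × 3.53% = 8.21078%.
Position = $8,210,780 / 0.0821078 = $100,000,000.

$100,000,000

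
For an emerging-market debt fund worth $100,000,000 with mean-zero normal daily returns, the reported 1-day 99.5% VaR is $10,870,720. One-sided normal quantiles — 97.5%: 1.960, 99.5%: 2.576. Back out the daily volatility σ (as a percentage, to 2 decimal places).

VaR as a fraction: $10,870,720 / $100,000,000 = 10.871%.
σ = VaR / z = 10.871% / 2.576 = 4.220%.

4.22%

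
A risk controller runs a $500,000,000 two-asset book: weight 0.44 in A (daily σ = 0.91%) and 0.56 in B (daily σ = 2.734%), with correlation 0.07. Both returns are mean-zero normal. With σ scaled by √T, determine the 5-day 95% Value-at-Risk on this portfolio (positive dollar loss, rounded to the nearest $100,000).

$29,600,000

σ_p = √(0.44²·0.91² + 0.56²·2.734² + 2·0.07·0.44·0.56·0.91·2.734) = 1.609%.
σ_{5d} = 1.609% × √5 = 3.598%.
z(95%) = 1.645.
VaR = 1.645 × 3.598% = 5.919%; on $500,000,000 that is $29,595,000.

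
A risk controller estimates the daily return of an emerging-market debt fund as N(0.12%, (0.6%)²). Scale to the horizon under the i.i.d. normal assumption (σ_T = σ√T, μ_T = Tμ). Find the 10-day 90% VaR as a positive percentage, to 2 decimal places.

At 90%, z = 1.282.
σ_{10d} = 0.6% × √10 = 1.897%; μ_{10d} = 10 × 0.12% = 1.200%.
VaR = −(1.200%) + 1.282 × 1.897% = 1.232%.

1.23%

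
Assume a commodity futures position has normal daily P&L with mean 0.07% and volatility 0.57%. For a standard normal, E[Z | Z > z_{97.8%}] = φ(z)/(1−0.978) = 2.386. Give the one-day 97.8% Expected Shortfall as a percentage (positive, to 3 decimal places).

1.290%

ES = −(0.07%) + 0.57% × 2.386 = 1.290%.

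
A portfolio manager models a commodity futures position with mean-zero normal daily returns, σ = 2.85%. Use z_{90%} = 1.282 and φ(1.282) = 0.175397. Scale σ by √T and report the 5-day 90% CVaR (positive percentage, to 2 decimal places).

11.18%

σ_{5d} = 2.85% × √5 = 6.373%.
ES multiplier = φ(z)/(1−α) = 0.175397/0.1 = 1.754.
ES = 6.373% × 1.754 = 11.178%.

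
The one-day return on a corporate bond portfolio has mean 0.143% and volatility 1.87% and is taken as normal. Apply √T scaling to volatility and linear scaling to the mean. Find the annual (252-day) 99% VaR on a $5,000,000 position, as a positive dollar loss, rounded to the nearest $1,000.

At 99%, z = 2.326.
σ_{252d} = 1.87% × √252 = 29.685%; μ_{252d} = 252 × 0.143% = 36.036%.
VaR = −(36.036%) + 2.326 × 29.685% = 33.011%.
On $5,000,000: 0.33011 × $5,000,000 = $1,650,550.

$1,651,000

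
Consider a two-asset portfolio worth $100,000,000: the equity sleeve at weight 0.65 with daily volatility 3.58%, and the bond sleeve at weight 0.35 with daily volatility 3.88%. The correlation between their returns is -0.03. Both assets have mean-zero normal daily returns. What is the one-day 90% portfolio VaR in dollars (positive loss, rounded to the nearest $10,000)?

$3,410,000

σ_p² = 0.65²·3.58² + 0.35²·3.88² + 2·-0.03·0.65·0.35·3.58·3.88 = 7.0695 (%²).
σ_p = √7.0695 = 2.659%.
At 90%, z = 1.282.
VaR = 1.282 × 2.659% = 3.409%; on $100,000,000 that is $3,409,000.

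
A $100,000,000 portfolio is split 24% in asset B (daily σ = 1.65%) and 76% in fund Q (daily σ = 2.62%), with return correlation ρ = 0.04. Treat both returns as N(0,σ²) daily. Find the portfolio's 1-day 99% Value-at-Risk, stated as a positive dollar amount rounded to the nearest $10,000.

σ_p² = 0.24²·1.65² + 0.76²·2.62² + 2·0.04·0.24·0.76·1.65·2.62 = 4.1848 (%²).
σ_p = √4.1848 = 2.046%.
At 99%, z = 2.326.
VaR = 2.326 × 2.046% = 4.759%; on $100,000,000 that is $4,759,000.

$4,760,000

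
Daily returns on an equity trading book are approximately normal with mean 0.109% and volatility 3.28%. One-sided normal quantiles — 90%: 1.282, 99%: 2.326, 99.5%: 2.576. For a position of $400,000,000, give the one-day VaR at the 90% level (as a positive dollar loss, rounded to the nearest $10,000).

$16,380,000

VaR = −μ + z·σ = −(0.109%) + 1.282 × 3.28% = 4.096%.
On $400,000,000: 0.04096 × $400,000,000 = $16,384,000.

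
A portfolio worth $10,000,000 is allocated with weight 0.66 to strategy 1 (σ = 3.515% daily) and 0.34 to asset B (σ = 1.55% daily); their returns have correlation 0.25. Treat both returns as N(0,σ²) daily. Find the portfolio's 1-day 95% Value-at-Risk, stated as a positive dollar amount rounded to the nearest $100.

$411,900

σ_p² = 0.66²·3.515² + 0.34²·1.55² + 2·0.25·0.66·0.34·3.515·1.55 = 6.2710 (%²).
σ_p = √6.2710 = 2.504%.
At 95%, z = 1.645.
VaR = 1.645 × 2.504% = 4.119%; on $10,000,000 that is $411,900.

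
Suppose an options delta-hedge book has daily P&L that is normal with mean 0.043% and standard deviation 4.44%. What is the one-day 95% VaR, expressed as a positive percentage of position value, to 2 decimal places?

At 95% one-sided, z = 1.645.
VaR = −μ + z·σ = −(0.043%) + 1.645 × 4.44% = 7.261%.

7.26%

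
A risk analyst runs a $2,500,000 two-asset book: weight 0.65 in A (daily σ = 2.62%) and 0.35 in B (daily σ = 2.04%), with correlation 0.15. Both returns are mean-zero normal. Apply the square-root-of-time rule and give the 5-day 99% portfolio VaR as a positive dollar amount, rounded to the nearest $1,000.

$253,000

σ_p = √(0.65²·2.62² + 0.35²·2.04² + 2·0.15·0.65·0.35·2.62·2.04) = 1.943%.
σ_{5d} = 1.943% × √5 = 4.345%.
z(99%) = 2.326.
VaR = 2.326 × 4.345% = 10.106%; on $2,500,000 that is $252,650.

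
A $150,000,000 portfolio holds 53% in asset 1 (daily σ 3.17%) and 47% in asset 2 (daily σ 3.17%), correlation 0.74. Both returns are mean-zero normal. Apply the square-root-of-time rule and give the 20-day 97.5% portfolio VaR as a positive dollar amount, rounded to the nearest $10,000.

$38,890,000

σ_p = √(0.53²·3.17² + 0.47²·3.17² + 2·0.74·0.53·0.47·3.17·3.17) = 2.958%.
σ_{20d} = 2.958% × √20 = 13.229%.
z(97.5%) = 1.960.
VaR = 1.960 × 13.229% = 25.929%; on $150,000,000 that is $38,893,500.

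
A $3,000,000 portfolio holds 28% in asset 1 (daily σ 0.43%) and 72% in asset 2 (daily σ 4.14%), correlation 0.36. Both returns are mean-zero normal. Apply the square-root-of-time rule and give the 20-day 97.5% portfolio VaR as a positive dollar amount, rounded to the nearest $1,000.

σ_p = √(0.28²·0.43² + 0.72²·4.14² + 2·0.36·0.28·0.72·0.43·4.14) = 3.026%.
σ_{20d} = 3.026% × √20 = 13.533%.
z(97.5%) = 1.960.
VaR = 1.960 × 13.533% = 26.525%; on $3,000,000 that is $795,750.

$796,000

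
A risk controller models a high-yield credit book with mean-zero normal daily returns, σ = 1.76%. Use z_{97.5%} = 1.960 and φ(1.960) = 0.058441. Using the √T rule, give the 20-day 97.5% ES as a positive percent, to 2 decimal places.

σ_{20d} = 1.76% × √20 = 7.871%.
ES multiplier = φ(z)/(1−α) = 0.058441/0.025 = 2.338.
ES = 7.871% × 2.338 = 18.402%.

18.40%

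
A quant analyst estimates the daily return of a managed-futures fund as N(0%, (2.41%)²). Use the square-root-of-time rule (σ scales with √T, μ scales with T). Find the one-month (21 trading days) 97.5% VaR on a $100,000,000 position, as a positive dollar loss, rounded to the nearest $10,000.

At 97.5%, z = 1.960.
σ_{21d} = 2.41% × √21 = 11.044%.
VaR = 1.960 × 11.044% = 21.646%.
On $100,000,000: 0.21646 × $100,000,000 = $21,646,000.

$21,650,000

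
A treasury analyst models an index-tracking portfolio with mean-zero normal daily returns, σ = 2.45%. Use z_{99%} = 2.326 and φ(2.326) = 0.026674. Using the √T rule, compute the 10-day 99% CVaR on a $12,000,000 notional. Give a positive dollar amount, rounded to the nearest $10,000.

σ_{10d} = 2.45% × √10 = 7.748%.
ES multiplier = φ(z)/(1−α) = 0.026674/0.01 = 2.667.
ES = 7.748% × 2.667 = 20.664%; on $12,000,000: $2,479,680.

$2,480,000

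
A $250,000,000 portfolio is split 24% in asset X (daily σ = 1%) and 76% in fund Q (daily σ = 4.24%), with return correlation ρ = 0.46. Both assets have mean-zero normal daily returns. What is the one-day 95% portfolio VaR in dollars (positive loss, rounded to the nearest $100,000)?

$13,700,000

σ_p² = 0.24²·1² + 0.76²·4.24² + 2·0.46·0.24·0.76·1·4.24 = 11.1530 (%²).
σ_p = √11.1530 = 3.340%.
At 95%, z = 1.645.
VaR = 1.645 × 3.340% = 5.494%; on $250,000,000 that is $13,735,000.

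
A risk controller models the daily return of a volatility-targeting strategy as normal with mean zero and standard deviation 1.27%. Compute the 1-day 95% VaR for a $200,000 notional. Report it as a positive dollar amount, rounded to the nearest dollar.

At 95% one-sided, z = 1.645.
VaR = z·σ = 1.645 × 1.27% = 2.089%.
On $200,000: 0.02089 × $200,000 = $4,178.

$4,178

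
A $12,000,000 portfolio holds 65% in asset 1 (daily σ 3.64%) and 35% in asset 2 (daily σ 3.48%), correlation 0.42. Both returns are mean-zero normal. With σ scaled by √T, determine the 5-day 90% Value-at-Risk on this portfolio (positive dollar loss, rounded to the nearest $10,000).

$1,060,000

σ_p = √(0.65²·3.64² + 0.35²·3.48² + 2·0.42·0.65·0.35·3.64·3.48) = 3.083%.
σ_{5d} = 3.083% × √5 = 6.894%.
z(90%) = 1.282.
VaR = 1.282 × 6.894% = 8.838%; on $12,000,000 that is $1,060,560.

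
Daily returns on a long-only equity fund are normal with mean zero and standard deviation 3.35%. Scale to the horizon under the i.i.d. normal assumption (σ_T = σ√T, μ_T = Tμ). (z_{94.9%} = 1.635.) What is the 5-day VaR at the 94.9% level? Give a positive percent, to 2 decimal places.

σ_{5d} = 3.35% × √5 = 7.491%.
VaR = 1.635 × 7.491% = 12.248%.

12.25%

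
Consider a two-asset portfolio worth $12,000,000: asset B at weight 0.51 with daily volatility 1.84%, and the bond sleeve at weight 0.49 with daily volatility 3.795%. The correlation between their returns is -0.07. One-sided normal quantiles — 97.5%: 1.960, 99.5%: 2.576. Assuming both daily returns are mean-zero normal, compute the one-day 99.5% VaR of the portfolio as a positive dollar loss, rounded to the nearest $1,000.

σ_p² = 0.51²·1.84² + 0.49²·3.795² + 2·-0.07·0.51·0.49·1.84·3.795 = 4.0942 (%²).
σ_p = √4.0942 = 2.023%.
VaR = 2.576 × 2.023% = 5.211%; on $12,000,000 that is $625,320.

$625,000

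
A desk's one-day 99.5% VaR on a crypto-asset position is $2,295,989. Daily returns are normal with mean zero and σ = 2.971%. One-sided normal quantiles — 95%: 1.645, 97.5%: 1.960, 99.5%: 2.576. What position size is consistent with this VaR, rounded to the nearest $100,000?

VaR as a fraction of value: z·σ = 2.576 × 2.971% = 7.6533%.
Position = $2,295,989 / 0.076533 = $30,000,003.

$30,000,000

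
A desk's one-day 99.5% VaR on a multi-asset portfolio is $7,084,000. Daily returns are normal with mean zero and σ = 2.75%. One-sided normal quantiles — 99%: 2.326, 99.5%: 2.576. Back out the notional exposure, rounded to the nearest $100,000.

$100,000,000

VaR as a fraction of value: z·σ = 2.576 × 2.75% = 7.084%.
Position = $7,084,000 / 0.07084 = $100,000,000.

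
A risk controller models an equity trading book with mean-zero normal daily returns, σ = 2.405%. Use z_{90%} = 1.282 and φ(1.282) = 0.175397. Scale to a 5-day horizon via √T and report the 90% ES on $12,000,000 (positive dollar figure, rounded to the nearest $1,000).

$1,132,000

σ_{5d} = 2.405% × √5 = 5.378%.
ES multiplier = φ(z)/(1−α) = 0.175397/0.1 = 1.754.
ES = 5.378% × 1.754 = 9.433%; on $12,000,000: $1,131,960.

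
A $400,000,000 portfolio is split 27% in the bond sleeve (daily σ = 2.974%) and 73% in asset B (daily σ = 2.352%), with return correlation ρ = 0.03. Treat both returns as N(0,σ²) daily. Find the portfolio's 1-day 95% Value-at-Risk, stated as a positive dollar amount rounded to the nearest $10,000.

σ_p² = 0.27²·2.974² + 0.73²·2.352² + 2·0.03·0.27·0.73·2.974·2.352 = 3.6754 (%²).
σ_p = √3.6754 = 1.917%.
At 95%, z = 1.645.
VaR = 1.645 × 1.917% = 3.153%; on $400,000,000 that is $12,612,000.

$12,610,000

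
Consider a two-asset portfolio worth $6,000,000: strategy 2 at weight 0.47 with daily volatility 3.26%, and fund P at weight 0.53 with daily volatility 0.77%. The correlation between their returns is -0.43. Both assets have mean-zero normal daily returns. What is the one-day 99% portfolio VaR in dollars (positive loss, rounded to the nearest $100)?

σ_p² = 0.47²·3.26² + 0.53²·0.77² + 2·-0.43·0.47·0.53·3.26·0.77 = 1.9764 (%²).
σ_p = √1.9764 = 1.406%.
At 99%, z = 2.326.
VaR = 2.326 × 1.406% = 3.270%; on $6,000,000 that is $196,200.

$196,200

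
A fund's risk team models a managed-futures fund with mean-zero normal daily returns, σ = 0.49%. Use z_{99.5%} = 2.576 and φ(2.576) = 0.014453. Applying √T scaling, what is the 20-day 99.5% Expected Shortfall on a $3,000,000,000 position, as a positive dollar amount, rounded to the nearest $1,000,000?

σ_{20d} = 0.49% × √20 = 2.191%.
ES multiplier = φ(z)/(1−α) = 0.014453/0.005 = 2.891.
ES = 2.191% × 2.891 = 6.334%; on $3,000,000,000: $190,020,000.

$190,000,000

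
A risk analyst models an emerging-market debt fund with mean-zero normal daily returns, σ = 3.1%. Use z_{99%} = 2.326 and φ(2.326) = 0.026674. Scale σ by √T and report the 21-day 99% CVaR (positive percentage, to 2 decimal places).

σ_{21d} = 3.1% × √21 = 14.206%.
ES multiplier = φ(z)/(1−α) = 0.026674/0.01 = 2.667.
ES = 14.206% × 2.667 = 37.887%.

37.89%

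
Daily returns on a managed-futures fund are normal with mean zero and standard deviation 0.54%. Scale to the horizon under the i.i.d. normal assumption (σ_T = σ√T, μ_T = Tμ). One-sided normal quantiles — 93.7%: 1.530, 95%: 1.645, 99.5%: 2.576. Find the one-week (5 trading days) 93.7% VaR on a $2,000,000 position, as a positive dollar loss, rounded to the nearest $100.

$36,900

σ_{5d} = 0.54% × √5 = 1.207%.
VaR = 1.530 × 1.207% = 1.847%.
On $2,000,000: 0.01847 × $2,000,000 = $36,940.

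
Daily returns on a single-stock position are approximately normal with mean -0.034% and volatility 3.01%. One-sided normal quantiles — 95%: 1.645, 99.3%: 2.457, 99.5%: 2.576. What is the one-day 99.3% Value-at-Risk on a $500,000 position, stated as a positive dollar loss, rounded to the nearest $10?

VaR = −μ + z·σ = −(-0.034%) + 2.457 × 3.01% = 7.430%.
On $500,000: 0.07430 × $500,000 = $37,150.

$37,150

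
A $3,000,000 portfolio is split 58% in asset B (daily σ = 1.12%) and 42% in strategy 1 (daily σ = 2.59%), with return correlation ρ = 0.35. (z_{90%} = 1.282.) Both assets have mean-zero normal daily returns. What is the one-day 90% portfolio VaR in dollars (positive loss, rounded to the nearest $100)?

$55,700

σ_p² = 0.58²·1.12² + 0.42²·2.59² + 2·0.35·0.58·0.42·1.12·2.59 = 2.0999 (%²).
σ_p = √2.0999 = 1.449%.
VaR = 1.282 × 1.449% = 1.858%; on $3,000,000 that is $55,740.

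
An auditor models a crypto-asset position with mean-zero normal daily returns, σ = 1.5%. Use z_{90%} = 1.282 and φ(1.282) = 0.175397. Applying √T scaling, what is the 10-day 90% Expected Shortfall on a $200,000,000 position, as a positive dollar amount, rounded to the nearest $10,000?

$16,640,000

σ_{10d} = 1.5% × √10 = 4.743%.
ES multiplier = φ(z)/(1−α) = 0.175397/0.1 = 1.754.
ES = 4.743% × 1.754 = 8.319%; on $200,000,000: $16,638,000.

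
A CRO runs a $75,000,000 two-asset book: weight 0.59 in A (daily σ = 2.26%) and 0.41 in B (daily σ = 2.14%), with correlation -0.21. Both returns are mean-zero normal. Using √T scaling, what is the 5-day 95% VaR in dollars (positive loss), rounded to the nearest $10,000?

$3,960,000

σ_p = √(0.59²·2.26² + 0.41²·2.14² + 2·-0.21·0.59·0.41·2.26·2.14) = 1.434%.
σ_{5d} = 1.434% × √5 = 3.207%.
z(95%) = 1.645.
VaR = 1.645 × 3.207% = 5.276%; on $75,000,000 that is $3,957,000.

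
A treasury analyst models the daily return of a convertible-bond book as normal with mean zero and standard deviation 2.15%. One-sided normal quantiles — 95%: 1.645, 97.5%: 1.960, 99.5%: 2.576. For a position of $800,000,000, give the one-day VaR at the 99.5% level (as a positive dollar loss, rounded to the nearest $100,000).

VaR = z·σ = 2.576 × 2.15% = 5.538%.
On $800,000,000: 0.05538 × $800,000,000 = $44,304,000.

$44,300,000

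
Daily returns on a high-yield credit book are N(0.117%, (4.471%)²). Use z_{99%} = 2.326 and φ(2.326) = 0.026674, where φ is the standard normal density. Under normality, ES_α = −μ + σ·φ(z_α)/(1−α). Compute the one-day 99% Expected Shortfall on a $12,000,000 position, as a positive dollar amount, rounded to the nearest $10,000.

$1,420,000

Tail multiplier: φ(z)/(1−α) = 0.026674 / 0.01 = 2.667.
ES = −(0.117%) + 4.471% × 2.667 = 11.807%.
On $12,000,000: 0.11807 × $12,000,000 = $1,416,840.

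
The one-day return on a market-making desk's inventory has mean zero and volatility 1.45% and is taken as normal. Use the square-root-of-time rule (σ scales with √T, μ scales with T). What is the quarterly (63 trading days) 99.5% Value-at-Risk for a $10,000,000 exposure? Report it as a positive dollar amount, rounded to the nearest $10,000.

At 99.5%, z = 2.576.
σ_{63d} = 1.45% × √63 = 11.509%.
VaR = 2.576 × 11.509% = 29.647%.
On $10,000,000: 0.29647 × $10,000,000 = $2,964,700.

$2,960,000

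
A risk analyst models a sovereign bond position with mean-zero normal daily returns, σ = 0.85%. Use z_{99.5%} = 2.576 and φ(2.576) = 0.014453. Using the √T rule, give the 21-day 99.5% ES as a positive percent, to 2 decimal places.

σ_{21d} = 0.85% × √21 = 3.895%.
ES multiplier = φ(z)/(1−α) = 0.014453/0.005 = 2.891.
ES = 3.895% × 2.891 = 11.260%.

11.26%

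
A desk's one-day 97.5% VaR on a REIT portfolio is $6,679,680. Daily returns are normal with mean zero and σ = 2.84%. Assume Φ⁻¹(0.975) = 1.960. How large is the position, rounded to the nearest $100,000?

$120,000,000

VaR as a fraction of value: z·σ = 1.960 × 2.84% = 5.5664%.
Position = $6,679,680 / 0.055664 = $120,000,000.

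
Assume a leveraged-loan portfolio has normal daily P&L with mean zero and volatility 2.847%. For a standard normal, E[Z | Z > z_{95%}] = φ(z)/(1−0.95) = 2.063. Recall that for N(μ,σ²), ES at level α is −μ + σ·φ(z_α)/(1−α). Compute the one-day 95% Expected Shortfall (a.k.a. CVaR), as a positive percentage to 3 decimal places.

ES = 2.847% × 2.063 = 5.873%.

5.873%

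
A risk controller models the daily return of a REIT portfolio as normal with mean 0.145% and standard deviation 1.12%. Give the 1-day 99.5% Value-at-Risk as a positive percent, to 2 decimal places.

2.74%

At 99.5% one-sided, z = 2.576.
VaR = −μ + z·σ = −(0.145%) + 2.576 × 1.12% = 2.740%.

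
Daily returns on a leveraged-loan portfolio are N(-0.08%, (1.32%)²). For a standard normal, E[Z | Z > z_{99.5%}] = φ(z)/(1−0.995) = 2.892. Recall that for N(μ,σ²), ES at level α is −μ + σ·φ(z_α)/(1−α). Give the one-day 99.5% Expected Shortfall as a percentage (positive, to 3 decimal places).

ES = −(-0.08%) + 1.32% × 2.892 = 3.897%.

3.897%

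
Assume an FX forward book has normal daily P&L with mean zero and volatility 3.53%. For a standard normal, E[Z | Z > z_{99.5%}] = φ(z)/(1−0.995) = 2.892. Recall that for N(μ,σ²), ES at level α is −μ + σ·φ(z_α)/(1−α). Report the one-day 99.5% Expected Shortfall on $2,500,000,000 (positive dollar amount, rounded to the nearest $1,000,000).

ES = 3.53% × 2.892 = 10.209%.
On $2,500,000,000: 0.10209 × $2,500,000,000 = $255,225,000.

$255,000,000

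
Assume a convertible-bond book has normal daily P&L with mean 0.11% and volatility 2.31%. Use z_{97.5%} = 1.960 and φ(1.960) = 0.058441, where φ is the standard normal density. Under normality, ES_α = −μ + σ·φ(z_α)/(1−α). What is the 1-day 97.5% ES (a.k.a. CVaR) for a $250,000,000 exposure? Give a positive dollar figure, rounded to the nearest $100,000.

Tail multiplier: φ(z)/(1−α) = 0.058441 / 0.025 = 2.338.
ES = −(0.11%) + 2.31% × 2.338 = 5.291%.
On $250,000,000: 0.05291 × $250,000,000 = $13,227,500.

$13,200,000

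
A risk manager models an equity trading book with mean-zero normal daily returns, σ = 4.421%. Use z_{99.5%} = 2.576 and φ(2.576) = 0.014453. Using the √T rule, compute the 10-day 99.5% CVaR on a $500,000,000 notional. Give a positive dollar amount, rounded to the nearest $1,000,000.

$202,000,000

σ_{10d} = 4.421% × √10 = 13.980%.
ES multiplier = φ(z)/(1−α) = 0.014453/0.005 = 2.891.
ES = 13.980% × 2.891 = 40.416%; on $500,000,000: $202,080,000.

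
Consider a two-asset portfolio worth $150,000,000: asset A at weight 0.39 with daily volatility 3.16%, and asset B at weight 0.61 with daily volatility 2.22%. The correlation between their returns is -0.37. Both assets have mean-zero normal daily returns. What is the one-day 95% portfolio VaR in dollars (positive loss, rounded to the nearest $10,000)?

$3,590,000

σ_p² = 0.39²·3.16² + 0.61²·2.22² + 2·-0.37·0.39·0.61·3.16·2.22 = 2.1177 (%²).
σ_p = √2.1177 = 1.455%.
At 95%, z = 1.645.
VaR = 1.645 × 1.455% = 2.393%; on $150,000,000 that is $3,589,500.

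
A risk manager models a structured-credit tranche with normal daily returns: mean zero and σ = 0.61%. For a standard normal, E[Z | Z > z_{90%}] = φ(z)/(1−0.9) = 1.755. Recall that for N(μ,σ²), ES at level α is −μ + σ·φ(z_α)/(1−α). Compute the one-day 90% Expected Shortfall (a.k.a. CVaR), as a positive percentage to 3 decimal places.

1.071%

ES = 0.61% × 1.755 = 1.071%.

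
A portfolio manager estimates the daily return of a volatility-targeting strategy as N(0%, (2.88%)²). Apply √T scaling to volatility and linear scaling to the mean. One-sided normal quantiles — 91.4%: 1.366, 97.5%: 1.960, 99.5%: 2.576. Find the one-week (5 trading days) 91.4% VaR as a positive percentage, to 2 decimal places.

σ_{5d} = 2.88% × √5 = 6.440%.
VaR = 1.366 × 6.440% = 8.797%.

8.80%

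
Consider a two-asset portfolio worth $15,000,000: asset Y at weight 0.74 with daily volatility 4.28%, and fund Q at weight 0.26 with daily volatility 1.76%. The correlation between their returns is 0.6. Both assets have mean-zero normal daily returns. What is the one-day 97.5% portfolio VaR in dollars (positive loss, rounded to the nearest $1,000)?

σ_p² = 0.74²·4.28² + 0.26²·1.76² + 2·0.6·0.74·0.26·4.28·1.76 = 11.9797 (%²).
σ_p = √11.9797 = 3.461%.
At 97.5%, z = 1.960.
VaR = 1.960 × 3.461% = 6.784%; on $15,000,000 that is $1,017,600.

$1,018,000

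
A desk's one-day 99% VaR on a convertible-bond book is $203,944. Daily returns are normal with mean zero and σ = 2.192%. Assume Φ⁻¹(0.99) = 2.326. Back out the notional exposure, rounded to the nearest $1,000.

$4,000,000

VaR as a fraction of value: z·σ = 2.326 × 2.192% = 5.09859%.
Position = $203,944 / 0.0509859 = $4,000,006.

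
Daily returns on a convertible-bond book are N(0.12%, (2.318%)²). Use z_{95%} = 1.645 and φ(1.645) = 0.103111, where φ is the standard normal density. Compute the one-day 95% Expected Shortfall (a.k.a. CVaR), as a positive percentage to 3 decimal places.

Tail multiplier: φ(z)/(1−α) = 0.103111 / 0.05 = 2.062.
ES = −(0.12%) + 2.318% × 2.062 = 4.660%.

4.660%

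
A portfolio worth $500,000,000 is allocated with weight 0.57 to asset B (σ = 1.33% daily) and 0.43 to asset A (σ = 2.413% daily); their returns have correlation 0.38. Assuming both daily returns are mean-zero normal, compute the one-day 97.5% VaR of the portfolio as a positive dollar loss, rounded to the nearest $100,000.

$14,700,000

σ_p² = 0.57²·1.33² + 0.43²·2.413² + 2·0.38·0.57·0.43·1.33·2.413 = 2.2491 (%²).
σ_p = √2.2491 = 1.500%.
At 97.5%, z = 1.960.
VaR = 1.960 × 1.500% = 2.940%; on $500,000,000 that is $14,700,000.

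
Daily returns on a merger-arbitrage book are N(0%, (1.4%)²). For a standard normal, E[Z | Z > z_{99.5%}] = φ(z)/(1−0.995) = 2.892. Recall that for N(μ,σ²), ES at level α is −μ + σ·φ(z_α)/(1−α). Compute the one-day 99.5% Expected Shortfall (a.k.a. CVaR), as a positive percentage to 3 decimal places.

4.049%

ES = 1.4% × 2.892 = 4.049%.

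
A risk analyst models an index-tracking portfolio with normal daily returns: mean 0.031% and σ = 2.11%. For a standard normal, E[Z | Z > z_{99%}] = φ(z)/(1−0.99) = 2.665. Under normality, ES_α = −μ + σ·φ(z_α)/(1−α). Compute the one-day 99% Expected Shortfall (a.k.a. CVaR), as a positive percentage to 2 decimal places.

5.59%

ES = −(0.031%) + 2.11% × 2.665 = 5.592%.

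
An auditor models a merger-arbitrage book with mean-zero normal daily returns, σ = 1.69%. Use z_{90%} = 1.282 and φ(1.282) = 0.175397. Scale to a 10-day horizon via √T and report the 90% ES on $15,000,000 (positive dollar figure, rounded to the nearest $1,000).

$1,406,000

σ_{10d} = 1.69% × √10 = 5.344%.
ES multiplier = φ(z)/(1−α) = 0.175397/0.1 = 1.754.
ES = 5.344% × 1.754 = 9.373%; on $15,000,000: $1,405,950.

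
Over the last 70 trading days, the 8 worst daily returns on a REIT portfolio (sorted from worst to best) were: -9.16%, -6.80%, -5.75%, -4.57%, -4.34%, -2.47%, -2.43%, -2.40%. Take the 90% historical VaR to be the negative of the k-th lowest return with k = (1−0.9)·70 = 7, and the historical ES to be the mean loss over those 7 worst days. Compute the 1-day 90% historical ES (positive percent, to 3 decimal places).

5.074%

The 7 worst returns sum to -35.52%.
ES = −(-35.52%) / 7 = 5.0742…% ≈ 5.074%.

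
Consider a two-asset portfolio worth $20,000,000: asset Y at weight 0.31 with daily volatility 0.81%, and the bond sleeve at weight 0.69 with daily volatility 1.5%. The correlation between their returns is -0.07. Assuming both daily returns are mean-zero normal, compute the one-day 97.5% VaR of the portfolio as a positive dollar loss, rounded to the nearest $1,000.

σ_p² = 0.31²·0.81² + 0.69²·1.5² + 2·-0.07·0.31·0.69·0.81·1.5 = 1.0979 (%²).
σ_p = √1.0979 = 1.048%.
At 97.5%, z = 1.960.
VaR = 1.960 × 1.048% = 2.054%; on $20,000,000 that is $410,800.

$411,000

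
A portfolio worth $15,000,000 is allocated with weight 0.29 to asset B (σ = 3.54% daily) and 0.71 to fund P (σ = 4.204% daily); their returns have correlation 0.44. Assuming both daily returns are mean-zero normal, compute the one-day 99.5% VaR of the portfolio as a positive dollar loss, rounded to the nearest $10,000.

$1,370,000

σ_p² = 0.29²·3.54² + 0.71²·4.204² + 2·0.44·0.29·0.71·3.54·4.204 = 12.6597 (%²).
σ_p = √12.6597 = 3.558%.
At 99.5%, z = 2.576.
VaR = 2.576 × 3.558% = 9.165%; on $15,000,000 that is $1,374,750.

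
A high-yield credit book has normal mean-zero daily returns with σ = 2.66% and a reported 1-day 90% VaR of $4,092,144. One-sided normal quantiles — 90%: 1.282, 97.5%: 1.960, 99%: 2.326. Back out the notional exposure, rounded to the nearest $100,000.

VaR as a fraction of value: z·σ = 1.282 × 2.66% = 3.41012%.
Position = $4,092,144 / 0.0341012 = $120,000,000.

$120,000,000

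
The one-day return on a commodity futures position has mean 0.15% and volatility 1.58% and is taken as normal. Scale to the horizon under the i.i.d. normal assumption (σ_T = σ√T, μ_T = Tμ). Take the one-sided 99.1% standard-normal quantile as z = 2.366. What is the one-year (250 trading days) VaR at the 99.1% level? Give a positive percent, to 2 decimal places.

σ_{250d} = 1.58% × √250 = 24.982%; μ_{250d} = 250 × 0.15% = 37.500%.
VaR = −(37.500%) + 2.366 × 24.982% = 21.607%.

21.61%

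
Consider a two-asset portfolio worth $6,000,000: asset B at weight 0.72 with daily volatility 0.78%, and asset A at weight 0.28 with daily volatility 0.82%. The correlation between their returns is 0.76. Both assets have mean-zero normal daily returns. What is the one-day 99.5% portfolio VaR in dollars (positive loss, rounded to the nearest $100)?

σ_p² = 0.72²·0.78² + 0.28²·0.82² + 2·0.76·0.72·0.28·0.78·0.82 = 0.5641 (%²).
σ_p = √0.5641 = 0.751%.
At 99.5%, z = 2.576.
VaR = 2.576 × 0.751% = 1.935%; on $6,000,000 that is $116,100.

$116,100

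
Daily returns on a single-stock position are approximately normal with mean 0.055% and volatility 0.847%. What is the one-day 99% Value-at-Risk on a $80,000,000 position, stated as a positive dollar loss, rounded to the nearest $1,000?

At 99% one-sided, z = 2.326.
VaR = −μ + z·σ = −(0.055%) + 2.326 × 0.847% = 1.915%.
On $80,000,000: 0.01915 × $80,000,000 = $1,532,000.

$1,532,000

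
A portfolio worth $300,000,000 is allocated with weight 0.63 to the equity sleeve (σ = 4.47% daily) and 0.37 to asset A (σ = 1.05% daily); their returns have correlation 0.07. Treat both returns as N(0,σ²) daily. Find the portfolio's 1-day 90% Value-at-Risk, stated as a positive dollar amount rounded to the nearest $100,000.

$11,000,000

σ_p² = 0.63²·4.47² + 0.37²·1.05² + 2·0.07·0.63·0.37·4.47·1.05 = 8.2345 (%²).
σ_p = √8.2345 = 2.870%.
At 90%, z = 1.282.
VaR = 1.282 × 2.870% = 3.679%; on $300,000,000 that is $11,037,000.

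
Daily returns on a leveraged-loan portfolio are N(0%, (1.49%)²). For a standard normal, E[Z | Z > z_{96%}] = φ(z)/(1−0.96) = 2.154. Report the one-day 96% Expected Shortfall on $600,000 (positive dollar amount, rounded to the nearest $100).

ES = 1.49% × 2.154 = 3.209%.
On $600,000: 0.03209 × $600,000 = $19,254.

$19,300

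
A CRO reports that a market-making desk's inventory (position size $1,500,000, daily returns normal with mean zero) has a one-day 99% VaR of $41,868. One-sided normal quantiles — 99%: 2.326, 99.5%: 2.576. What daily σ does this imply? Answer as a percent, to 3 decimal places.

1.200%

VaR as a fraction: $41,868 / $1,500,000 = 2.791%.
σ = VaR / z = 2.791% / 2.326 = 1.200%.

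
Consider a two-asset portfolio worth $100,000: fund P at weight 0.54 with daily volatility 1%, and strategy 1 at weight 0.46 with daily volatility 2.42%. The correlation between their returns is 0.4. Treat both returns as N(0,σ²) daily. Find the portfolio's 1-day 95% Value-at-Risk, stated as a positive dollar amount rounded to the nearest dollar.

$2,333

σ_p² = 0.54²·1² + 0.46²·2.42² + 2·0.4·0.54·0.46·1·2.42 = 2.0117 (%²).
σ_p = √2.0117 = 1.418%.
At 95%, z = 1.645.
VaR = 1.645 × 1.418% = 2.333%; on $100,000 that is $2,333.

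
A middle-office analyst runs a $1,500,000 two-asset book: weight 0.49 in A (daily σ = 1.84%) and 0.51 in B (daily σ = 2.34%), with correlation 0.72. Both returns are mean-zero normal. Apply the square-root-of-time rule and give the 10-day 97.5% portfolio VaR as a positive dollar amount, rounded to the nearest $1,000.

$181,000

σ_p = √(0.49²·1.84² + 0.51²·2.34² + 2·0.72·0.49·0.51·1.84·2.34) = 1.946%.
σ_{10d} = 1.946% × √10 = 6.154%.
z(97.5%) = 1.960.
VaR = 1.960 × 6.154% = 12.062%; on $1,500,000 that is $180,930.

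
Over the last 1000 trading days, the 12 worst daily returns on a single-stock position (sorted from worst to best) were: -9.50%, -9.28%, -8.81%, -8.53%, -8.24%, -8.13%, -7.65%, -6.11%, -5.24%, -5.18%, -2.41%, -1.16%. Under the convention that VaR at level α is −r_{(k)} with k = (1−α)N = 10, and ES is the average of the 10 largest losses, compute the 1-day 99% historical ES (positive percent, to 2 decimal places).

The 10 worst returns sum to -76.67%.
ES = −(-76.67%) / 10 = 7.667% ≈ 7.67%.

7.67%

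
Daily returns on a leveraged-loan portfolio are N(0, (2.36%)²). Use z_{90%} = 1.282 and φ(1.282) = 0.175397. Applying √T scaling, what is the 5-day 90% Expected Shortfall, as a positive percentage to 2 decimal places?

9.26%

σ_{5d} = 2.36% × √5 = 5.277%.
ES multiplier = φ(z)/(1−α) = 0.175397/0.1 = 1.754.
ES = 5.277% × 1.754 = 9.256%.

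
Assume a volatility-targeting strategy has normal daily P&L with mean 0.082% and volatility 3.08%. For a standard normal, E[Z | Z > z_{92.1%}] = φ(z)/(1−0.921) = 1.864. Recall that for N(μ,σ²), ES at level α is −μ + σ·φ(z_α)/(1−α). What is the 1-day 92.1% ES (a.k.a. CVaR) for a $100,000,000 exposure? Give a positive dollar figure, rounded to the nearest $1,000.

ES = −(0.082%) + 3.08% × 1.864 = 5.659%.
On $100,000,000: 0.05659 × $100,000,000 = $5,659,000.

$5,659,000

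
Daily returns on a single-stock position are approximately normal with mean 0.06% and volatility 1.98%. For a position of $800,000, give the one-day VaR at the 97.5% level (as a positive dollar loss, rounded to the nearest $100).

$30,600

At 97.5% one-sided, z = 1.960.
VaR = −μ + z·σ = −(0.06%) + 1.960 × 1.98% = 3.821%.
On $800,000: 0.03821 × $800,000 = $30,568.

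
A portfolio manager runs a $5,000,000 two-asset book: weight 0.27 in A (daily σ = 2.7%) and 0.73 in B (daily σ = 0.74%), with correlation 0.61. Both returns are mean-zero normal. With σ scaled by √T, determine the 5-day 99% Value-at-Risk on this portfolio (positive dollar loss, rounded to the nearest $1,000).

σ_p = √(0.27²·2.7² + 0.73²·0.74² + 2·0.61·0.27·0.73·2.7·0.74) = 1.142%.
σ_{5d} = 1.142% × √5 = 2.554%.
z(99%) = 2.326.
VaR = 2.326 × 2.554% = 5.941%; on $5,000,000 that is $297,050.

$297,000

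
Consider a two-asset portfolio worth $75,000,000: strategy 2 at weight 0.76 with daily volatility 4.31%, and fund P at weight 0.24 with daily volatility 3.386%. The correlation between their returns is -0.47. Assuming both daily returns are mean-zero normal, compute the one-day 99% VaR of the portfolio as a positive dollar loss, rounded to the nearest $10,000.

$5,200,000

σ_p² = 0.76²·4.31² + 0.24²·3.386² + 2·-0.47·0.76·0.24·4.31·3.386 = 8.8878 (%²).
σ_p = √8.8878 = 2.981%.
At 99%, z = 2.326.
VaR = 2.326 × 2.981% = 6.934%; on $75,000,000 that is $5,200,500.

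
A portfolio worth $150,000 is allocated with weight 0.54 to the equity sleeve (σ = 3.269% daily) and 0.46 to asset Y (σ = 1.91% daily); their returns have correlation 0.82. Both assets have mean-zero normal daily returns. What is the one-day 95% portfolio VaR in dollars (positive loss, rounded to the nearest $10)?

σ_p² = 0.54²·3.269² + 0.46²·1.91² + 2·0.82·0.54·0.46·3.269·1.91 = 6.4317 (%²).
σ_p = √6.4317 = 2.536%.
At 95%, z = 1.645.
VaR = 1.645 × 2.536% = 4.172%; on $150,000 that is $6,258.

$6,260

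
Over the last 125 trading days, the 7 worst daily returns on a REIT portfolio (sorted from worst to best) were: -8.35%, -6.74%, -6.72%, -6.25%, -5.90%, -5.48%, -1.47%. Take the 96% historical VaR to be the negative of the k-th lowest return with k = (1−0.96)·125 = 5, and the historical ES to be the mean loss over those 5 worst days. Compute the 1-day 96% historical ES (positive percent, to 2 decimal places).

The 5 worst returns sum to -33.96%.
ES = −(-33.96%) / 5 = 6.792% ≈ 6.79%.

6.79%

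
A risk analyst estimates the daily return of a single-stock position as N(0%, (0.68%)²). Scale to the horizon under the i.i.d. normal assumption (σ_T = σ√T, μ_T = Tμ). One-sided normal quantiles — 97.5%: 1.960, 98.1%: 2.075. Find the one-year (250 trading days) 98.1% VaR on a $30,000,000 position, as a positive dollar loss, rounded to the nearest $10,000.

σ_{250d} = 0.68% × √250 = 10.752%.
VaR = 2.075 × 10.752% = 22.310%.
On $30,000,000: 0.22310 × $30,000,000 = $6,693,000.

$6,690,000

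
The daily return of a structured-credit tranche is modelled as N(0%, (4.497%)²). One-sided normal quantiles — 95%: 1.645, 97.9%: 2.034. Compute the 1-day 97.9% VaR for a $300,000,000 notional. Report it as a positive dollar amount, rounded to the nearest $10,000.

VaR = z·σ = 2.034 × 4.497% = 9.147%.
On $300,000,000: 0.09147 × $300,000,000 = $27,441,000.

$27,440,000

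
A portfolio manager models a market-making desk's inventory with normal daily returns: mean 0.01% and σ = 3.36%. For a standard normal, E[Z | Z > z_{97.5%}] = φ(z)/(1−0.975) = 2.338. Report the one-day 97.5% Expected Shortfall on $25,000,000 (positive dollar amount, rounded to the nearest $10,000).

ES = −(0.01%) + 3.36% × 2.338 = 7.846%.
On $25,000,000: 0.07846 × $25,000,000 = $1,961,500.

$1,960,000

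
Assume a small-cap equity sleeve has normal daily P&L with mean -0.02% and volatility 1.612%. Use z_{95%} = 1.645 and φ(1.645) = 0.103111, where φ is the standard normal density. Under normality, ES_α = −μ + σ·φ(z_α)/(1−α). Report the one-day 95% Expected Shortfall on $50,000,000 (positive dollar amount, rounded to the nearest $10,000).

Tail multiplier: φ(z)/(1−α) = 0.103111 / 0.05 = 2.062.
ES = −(-0.02%) + 1.612% × 2.062 = 3.344%.
On $50,000,000: 0.03344 × $50,000,000 = $1,672,000.

$1,670,000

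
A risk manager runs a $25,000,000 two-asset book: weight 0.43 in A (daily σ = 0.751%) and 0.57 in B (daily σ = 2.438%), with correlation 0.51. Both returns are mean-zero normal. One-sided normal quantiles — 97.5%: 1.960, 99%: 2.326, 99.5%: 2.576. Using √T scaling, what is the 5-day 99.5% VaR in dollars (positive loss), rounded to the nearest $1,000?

σ_p = √(0.43²·0.751² + 0.57²·2.438² + 2·0.51·0.43·0.57·0.751·2.438) = 1.579%.
σ_{5d} = 1.579% × √5 = 3.531%.
VaR = 2.576 × 3.531% = 9.096%; on $25,000,000 that is $2,274,000.

$2,274,000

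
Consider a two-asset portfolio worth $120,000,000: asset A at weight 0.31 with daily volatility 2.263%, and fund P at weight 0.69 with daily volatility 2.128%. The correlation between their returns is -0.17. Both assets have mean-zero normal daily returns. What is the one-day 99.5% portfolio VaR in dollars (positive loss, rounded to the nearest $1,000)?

σ_p² = 0.31²·2.263² + 0.69²·2.128² + 2·-0.17·0.31·0.69·2.263·2.128 = 2.2979 (%²).
σ_p = √2.2979 = 1.516%.
At 99.5%, z = 2.576.
VaR = 2.576 × 1.516% = 3.905%; on $120,000,000 that is $4,686,000.

$4,686,000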